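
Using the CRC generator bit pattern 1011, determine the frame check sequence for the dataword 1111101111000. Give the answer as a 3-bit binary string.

Append 3 zeros: 1111101111000000. Divide by 1011 (XOR where the leading bit is 1):
  pos 0: 1111 XOR 1011 = 0100
  pos 1: 1001 XOR 1011 = 0010
  pos 3: 1001 XOR 1011 = 0010
  pos 5: 1011 XOR 1011 = 0000
  pos 9: 1000 XOR 1011 = 0011
  pos 11: 1100 XOR 1011 = 0111
  pos 12: 1110 XOR 1011 = 0101
Remainder (last 3 bits) = 101. This is the CRC / FCS.

101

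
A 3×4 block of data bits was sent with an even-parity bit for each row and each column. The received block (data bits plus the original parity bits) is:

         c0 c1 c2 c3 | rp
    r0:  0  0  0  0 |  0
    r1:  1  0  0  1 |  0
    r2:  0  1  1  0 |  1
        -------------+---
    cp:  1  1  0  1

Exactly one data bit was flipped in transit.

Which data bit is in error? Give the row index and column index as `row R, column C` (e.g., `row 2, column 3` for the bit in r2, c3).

row 2, column 2

Recompute each row's even parity and compare to rp:
  r0: data parity 0, sent rp 0 → ok
  r1: data parity 0, sent rp 0 → ok
  r2: data parity 0, sent rp 1 → mismatch
Recompute each column's even parity and compare to cp:
  c0: data parity 1, sent cp 1 → ok
  c1: data parity 1, sent cp 1 → ok
  c2: data parity 1, sent cp 0 → mismatch
  c3: data parity 1, sent cp 1 → ok
Exactly one row (r2) and one column (c2) fail → the flipped bit is at their intersection.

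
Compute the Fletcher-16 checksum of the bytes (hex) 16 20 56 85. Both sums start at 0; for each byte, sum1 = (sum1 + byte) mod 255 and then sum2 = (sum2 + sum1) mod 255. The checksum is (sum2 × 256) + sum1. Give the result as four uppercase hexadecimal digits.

EA12

Running sums (mod 255):
  after byte 0 (16): sum1=22, sum2=22
  after byte 1 (20): sum1=54, sum2=76
  after byte 2 (56): sum1=140, sum2=216
  after byte 3 (85): sum1=18, sum2=234
Checksum = sum2·256 + sum1 = 234·256 + 18 = 59922 = 0xEA12.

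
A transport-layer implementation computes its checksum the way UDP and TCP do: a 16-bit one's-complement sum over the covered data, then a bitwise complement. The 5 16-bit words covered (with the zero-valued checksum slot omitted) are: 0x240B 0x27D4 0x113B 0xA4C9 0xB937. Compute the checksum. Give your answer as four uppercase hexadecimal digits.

One's-complement addition (fold any carry out of bit 15 back into bit 0):
  0x240B + 0x27D4 = 0x04BDF
  0x4BDF + 0x113B = 0x05D1A
  0x5D1A + 0xA4C9 = 0x101E3 → wrap carry → 0x01E4
  0x01E4 + 0xB937 = 0x0BB1B
One's-complement sum = 0xBB1B.
Checksum = ~0xBB1B & 0xFFFF = 0x44E4.

44E4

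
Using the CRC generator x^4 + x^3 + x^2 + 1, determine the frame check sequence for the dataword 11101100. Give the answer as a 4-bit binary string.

Append 4 zeros: 111011000000. Divide by 11101 (XOR where the leading bit is 1):
  pos 0: 11101 XOR 11101 = 00000
  pos 5: 10000 XOR 11101 = 01101
  pos 6: 11010 XOR 11101 = 00111
Remainder (last 4 bits) = 1110. This is the CRC / FCS.

1110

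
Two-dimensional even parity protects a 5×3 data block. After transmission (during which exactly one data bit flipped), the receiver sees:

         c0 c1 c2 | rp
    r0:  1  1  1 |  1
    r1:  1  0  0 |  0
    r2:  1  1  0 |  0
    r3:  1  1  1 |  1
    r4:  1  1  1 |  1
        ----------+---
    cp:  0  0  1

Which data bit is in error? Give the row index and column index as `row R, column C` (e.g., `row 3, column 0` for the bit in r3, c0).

Recompute each row's even parity and compare to rp:
  r0: data parity 1, sent rp 1 → ok
  r1: data parity 1, sent rp 0 → mismatch
  r2: data parity 0, sent rp 0 → ok
  r3: data parity 1, sent rp 1 → ok
  r4: data parity 1, sent rp 1 → ok
Recompute each column's even parity and compare to cp:
  c0: data parity 1, sent cp 0 → mismatch
  c1: data parity 0, sent cp 0 → ok
  c2: data parity 1, sent cp 1 → ok
Exactly one row (r1) and one column (c0) fail → the flipped bit is at their intersection.

row 1, column 0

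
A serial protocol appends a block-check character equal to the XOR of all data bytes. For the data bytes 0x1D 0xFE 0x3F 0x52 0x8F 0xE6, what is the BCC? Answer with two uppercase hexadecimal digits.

E7

XOR the bytes together:
  start with 0x1D
  0x1D ⊕ 0xFE = 0xE3
  0xE3 ⊕ 0x3F = 0xDC
  0xDC ⊕ 0x52 = 0x8E
  0x8E ⊕ 0x8F = 0x01
  0x01 ⊕ 0xE6 = 0xE7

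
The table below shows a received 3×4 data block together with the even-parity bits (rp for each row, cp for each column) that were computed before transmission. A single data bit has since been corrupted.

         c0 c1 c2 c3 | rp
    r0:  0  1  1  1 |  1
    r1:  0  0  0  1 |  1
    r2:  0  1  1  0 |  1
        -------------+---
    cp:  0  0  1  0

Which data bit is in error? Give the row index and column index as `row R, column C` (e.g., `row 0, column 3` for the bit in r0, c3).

row 2, column 2

Recompute each row's even parity and compare to rp:
  r0: data parity 1, sent rp 1 → ok
  r1: data parity 1, sent rp 1 → ok
  r2: data parity 0, sent rp 1 → mismatch
Recompute each column's even parity and compare to cp:
  c0: data parity 0, sent cp 0 → ok
  c1: data parity 0, sent cp 0 → ok
  c2: data parity 0, sent cp 1 → mismatch
  c3: data parity 0, sent cp 0 → ok
Exactly one row (r2) and one column (c2) fail → the flipped bit is at their intersection.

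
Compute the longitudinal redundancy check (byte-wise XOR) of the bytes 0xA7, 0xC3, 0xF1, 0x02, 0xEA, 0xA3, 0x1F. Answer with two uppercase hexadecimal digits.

C1

XOR the bytes together:
  start with 0xA7
  0xA7 ⊕ 0xC3 = 0x64
  0x64 ⊕ 0xF1 = 0x95
  0x95 ⊕ 0x02 = 0x97
  0x97 ⊕ 0xEA = 0x7D
  0x7D ⊕ 0xA3 = 0xDE
  0xDE ⊕ 0x1F = 0xC1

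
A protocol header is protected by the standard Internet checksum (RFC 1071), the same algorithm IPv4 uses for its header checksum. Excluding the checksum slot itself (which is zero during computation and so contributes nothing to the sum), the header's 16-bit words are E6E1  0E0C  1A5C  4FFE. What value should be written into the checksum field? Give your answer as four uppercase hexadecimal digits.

One's-complement addition (fold any carry out of bit 15 back into bit 0):
  0xE6E1 + 0x0E0C = 0x0F4ED
  0xF4ED + 0x1A5C = 0x10F49 → wrap carry → 0x0F4A
  0x0F4A + 0x4FFE = 0x05F48
One's-complement sum = 0x5F48.
Checksum = ~0x5F48 & 0xFFFF = 0xA0B7.

A0B7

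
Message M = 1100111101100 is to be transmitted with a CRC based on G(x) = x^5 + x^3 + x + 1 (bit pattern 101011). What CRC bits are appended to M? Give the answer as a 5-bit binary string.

Append 5 zeros: 110011110110000000. Divide by 101011 (XOR where the leading bit is 1):
  pos 0: 110011 XOR 101011 = 011000
  pos 1: 110001 XOR 101011 = 011010
  pos 2: 110101 XOR 101011 = 011110
  pos 3: 111100 XOR 101011 = 010111
  pos 4: 101111 XOR 101011 = 000100
  pos 7: 100100 XOR 101011 = 001111
  pos 9: 111100 XOR 101011 = 010111
  pos 10: 101110 XOR 101011 = 000101
Remainder (last 5 bits) = 10100. This is the CRC / FCS.

10100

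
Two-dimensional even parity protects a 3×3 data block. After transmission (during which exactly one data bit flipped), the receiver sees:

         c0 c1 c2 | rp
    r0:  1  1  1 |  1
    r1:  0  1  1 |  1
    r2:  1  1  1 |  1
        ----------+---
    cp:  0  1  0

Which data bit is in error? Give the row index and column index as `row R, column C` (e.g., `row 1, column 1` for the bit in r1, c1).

Recompute each row's even parity and compare to rp:
  r0: data parity 1, sent rp 1 → ok
  r1: data parity 0, sent rp 1 → mismatch
  r2: data parity 1, sent rp 1 → ok
Recompute each column's even parity and compare to cp:
  c0: data parity 0, sent cp 0 → ok
  c1: data parity 1, sent cp 1 → ok
  c2: data parity 1, sent cp 0 → mismatch
Exactly one row (r1) and one column (c2) fail → the flipped bit is at their intersection.

row 1, column 2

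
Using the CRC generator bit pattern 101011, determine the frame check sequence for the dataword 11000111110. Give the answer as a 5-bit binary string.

Append 5 zeros: 1100011111000000. Divide by 101011 (XOR where the leading bit is 1):
  pos 0: 110001 XOR 101011 = 011010
  pos 1: 110101 XOR 101011 = 011110
  pos 2: 111101 XOR 101011 = 010110
  pos 3: 101101 XOR 101011 = 000110
  pos 6: 110100 XOR 101011 = 011111
  pos 7: 111110 XOR 101011 = 010101
  pos 8: 101010 XOR 101011 = 000001
Remainder (last 5 bits) = 00100. This is the CRC / FCS.

00100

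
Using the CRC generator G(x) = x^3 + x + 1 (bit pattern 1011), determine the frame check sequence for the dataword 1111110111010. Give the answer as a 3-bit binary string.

100

Append 3 zeros: 1111110111010000. Divide by 1011 (XOR where the leading bit is 1):
  pos 0: 1111 XOR 1011 = 0100
  pos 1: 1001 XOR 1011 = 0010
  pos 3: 1010 XOR 1011 = 0001
  pos 6: 1111 XOR 1011 = 0100
  pos 7: 1000 XOR 1011 = 0011
  pos 9: 1110 XOR 1011 = 0101
  pos 10: 1010 XOR 1011 = 0001
Remainder (last 3 bits) = 100. This is the CRC / FCS.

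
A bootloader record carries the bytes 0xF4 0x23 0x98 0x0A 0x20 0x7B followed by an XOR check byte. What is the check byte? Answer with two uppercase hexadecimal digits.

XOR the bytes together:
  start with 0xF4
  0xF4 ⊕ 0x23 = 0xD7
  0xD7 ⊕ 0x98 = 0x4F
  0x4F ⊕ 0x0A = 0x45
  0x45 ⊕ 0x20 = 0x65
  0x65 ⊕ 0x7B = 0x1E

1E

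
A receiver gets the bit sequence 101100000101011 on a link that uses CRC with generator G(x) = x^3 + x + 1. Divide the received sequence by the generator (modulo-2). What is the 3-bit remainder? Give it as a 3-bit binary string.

Modulo-2 division of 101100000101011 by 1011:
  pos 0: 1011 XOR 1011 = 0000
  pos 9: 1010 XOR 1011 = 0001
Remainder = 111 (nonzero — an error is detected).

111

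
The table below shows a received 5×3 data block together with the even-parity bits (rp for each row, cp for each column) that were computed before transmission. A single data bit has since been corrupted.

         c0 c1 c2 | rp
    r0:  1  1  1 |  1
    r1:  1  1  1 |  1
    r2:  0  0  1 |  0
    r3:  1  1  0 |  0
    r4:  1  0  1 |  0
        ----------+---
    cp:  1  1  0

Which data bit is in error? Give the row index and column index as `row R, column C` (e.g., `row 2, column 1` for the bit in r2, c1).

Recompute each row's even parity and compare to rp:
  r0: data parity 1, sent rp 1 → ok
  r1: data parity 1, sent rp 1 → ok
  r2: data parity 1, sent rp 0 → mismatch
  r3: data parity 0, sent rp 0 → ok
  r4: data parity 0, sent rp 0 → ok
Recompute each column's even parity and compare to cp:
  c0: data parity 0, sent cp 1 → mismatch
  c1: data parity 1, sent cp 1 → ok
  c2: data parity 0, sent cp 0 → ok
Exactly one row (r2) and one column (c0) fail → the flipped bit is at their intersection.

row 2, column 0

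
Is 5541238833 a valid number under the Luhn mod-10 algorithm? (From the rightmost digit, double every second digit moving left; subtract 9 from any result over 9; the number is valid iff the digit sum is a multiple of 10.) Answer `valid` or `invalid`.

From the right, keep odd positions and double even positions (subtract 9 from any doubled value over 9):
  doubled (positions 2,4,...): 6 7 4 8 1 → sum 26
  kept (positions 1,3,...): 3 8 3 1 5 → sum 20
Total = 46.
46 mod 10 = 6, so the number is invalid.

invalid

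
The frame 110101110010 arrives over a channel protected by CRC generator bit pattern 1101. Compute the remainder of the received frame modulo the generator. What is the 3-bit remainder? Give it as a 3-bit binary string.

Modulo-2 division of 110101110010 by 1101:
  pos 0: 1101 XOR 1101 = 0000
  pos 5: 1110 XOR 1101 = 0011
  pos 7: 1101 XOR 1101 = 0000
Remainder = 000 (zero — the frame passes the CRC check).

000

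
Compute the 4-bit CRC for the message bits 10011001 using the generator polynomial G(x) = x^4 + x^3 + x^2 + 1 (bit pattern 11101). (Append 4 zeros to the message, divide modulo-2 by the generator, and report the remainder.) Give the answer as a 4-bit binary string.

0011

Append 4 zeros: 100110010000. Divide by 11101 (XOR where the leading bit is 1):
  pos 0: 10011 XOR 11101 = 01110
  pos 1: 11100 XOR 11101 = 00001
  pos 5: 10100 XOR 11101 = 01001
  pos 6: 10010 XOR 11101 = 01111
  pos 7: 11110 XOR 11101 = 00011
Remainder (last 4 bits) = 0011. This is the CRC / FCS.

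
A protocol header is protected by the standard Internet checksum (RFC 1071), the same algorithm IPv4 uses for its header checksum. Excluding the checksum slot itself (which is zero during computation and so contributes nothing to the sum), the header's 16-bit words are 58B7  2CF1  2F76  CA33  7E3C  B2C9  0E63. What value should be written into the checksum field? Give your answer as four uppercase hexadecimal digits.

One's-complement addition (fold any carry out of bit 15 back into bit 0):
  0x58B7 + 0x2CF1 = 0x085A8
  0x85A8 + 0x2F76 = 0x0B51E
  0xB51E + 0xCA33 = 0x17F51 → wrap carry → 0x7F52
  0x7F52 + 0x7E3C = 0x0FD8E
  0xFD8E + 0xB2C9 = 0x1B057 → wrap carry → 0xB058
  0xB058 + 0x0E63 = 0x0BEBB
One's-complement sum = 0xBEBB.
Checksum = ~0xBEBB & 0xFFFF = 0x4144.

4144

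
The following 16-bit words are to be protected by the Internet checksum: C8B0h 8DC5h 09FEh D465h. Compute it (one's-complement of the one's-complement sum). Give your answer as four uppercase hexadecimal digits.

One's-complement addition (fold any carry out of bit 15 back into bit 0):
  0xC8B0 + 0x8DC5 = 0x15675 → wrap carry → 0x5676
  0x5676 + 0x09FE = 0x06074
  0x6074 + 0xD465 = 0x134D9 → wrap carry → 0x34DA
One's-complement sum = 0x34DA.
Checksum = ~0x34DA & 0xFFFF = 0xCB25.

CB25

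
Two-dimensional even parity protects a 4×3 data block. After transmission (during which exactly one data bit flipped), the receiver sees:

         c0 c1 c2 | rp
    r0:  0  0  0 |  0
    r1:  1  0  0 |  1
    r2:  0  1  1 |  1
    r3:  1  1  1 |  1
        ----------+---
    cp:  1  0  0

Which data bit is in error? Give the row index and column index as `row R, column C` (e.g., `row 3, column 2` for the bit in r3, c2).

row 2, column 0

Recompute each row's even parity and compare to rp:
  r0: data parity 0, sent rp 0 → ok
  r1: data parity 1, sent rp 1 → ok
  r2: data parity 0, sent rp 1 → mismatch
  r3: data parity 1, sent rp 1 → ok
Recompute each column's even parity and compare to cp:
  c0: data parity 0, sent cp 1 → mismatch
  c1: data parity 0, sent cp 0 → ok
  c2: data parity 0, sent cp 0 → ok
Exactly one row (r2) and one column (c0) fail → the flipped bit is at their intersection.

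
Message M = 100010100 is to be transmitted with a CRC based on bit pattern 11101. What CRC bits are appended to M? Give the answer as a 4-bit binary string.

1011

Append 4 zeros: 1000101000000. Divide by 11101 (XOR where the leading bit is 1):
  pos 0: 10001 XOR 11101 = 01100
  pos 1: 11000 XOR 11101 = 00101
  pos 3: 10110 XOR 11101 = 01011
  pos 4: 10110 XOR 11101 = 01011
  pos 5: 10110 XOR 11101 = 01011
  pos 6: 10110 XOR 11101 = 01011
  pos 7: 10110 XOR 11101 = 01011
  pos 8: 10110 XOR 11101 = 01011
Remainder (last 4 bits) = 1011. This is the CRC / FCS.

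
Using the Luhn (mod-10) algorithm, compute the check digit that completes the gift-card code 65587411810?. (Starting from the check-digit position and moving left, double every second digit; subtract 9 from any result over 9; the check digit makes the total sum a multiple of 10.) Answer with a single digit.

Partial digits right→left: 0 1 8 1 1 4 7 8 5 5 6
Double every second digit counting from the check-digit position (so the 1st, 3rd, 5th, ... of the partial from the right).
  doubled (with −9 where >9): 0 7 2 5 1 3 → sum 18
  kept as-is: 1 1 4 8 5 → sum 19
Total = 18 + 19 = 37.
Check digit = (10 − (37 mod 10)) mod 10 = 3.

3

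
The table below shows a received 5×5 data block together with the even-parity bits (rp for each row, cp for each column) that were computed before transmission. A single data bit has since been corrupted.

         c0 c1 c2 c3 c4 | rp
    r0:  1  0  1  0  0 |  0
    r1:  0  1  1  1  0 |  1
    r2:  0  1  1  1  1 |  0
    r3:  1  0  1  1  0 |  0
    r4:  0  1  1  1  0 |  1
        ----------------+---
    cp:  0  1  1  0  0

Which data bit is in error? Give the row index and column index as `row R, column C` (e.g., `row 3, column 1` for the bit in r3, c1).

Recompute each row's even parity and compare to rp:
  r0: data parity 0, sent rp 0 → ok
  r1: data parity 1, sent rp 1 → ok
  r2: data parity 0, sent rp 0 → ok
  r3: data parity 1, sent rp 0 → mismatch
  r4: data parity 1, sent rp 1 → ok
Recompute each column's even parity and compare to cp:
  c0: data parity 0, sent cp 0 → ok
  c1: data parity 1, sent cp 1 → ok
  c2: data parity 1, sent cp 1 → ok
  c3: data parity 0, sent cp 0 → ok
  c4: data parity 1, sent cp 0 → mismatch
Exactly one row (r3) and one column (c4) fail → the flipped bit is at their intersection.

row 3, column 4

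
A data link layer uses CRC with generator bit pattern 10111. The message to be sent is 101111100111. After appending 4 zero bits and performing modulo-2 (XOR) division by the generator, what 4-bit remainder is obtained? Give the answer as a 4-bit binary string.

Append 4 zeros: 1011111001110000. Divide by 10111 (XOR where the leading bit is 1):
  pos 0: 10111 XOR 10111 = 00000
  pos 5: 11001 XOR 10111 = 01110
  pos 6: 11101 XOR 10111 = 01010
  pos 7: 10101 XOR 10111 = 00010
  pos 10: 10000 XOR 10111 = 00111
Remainder (last 4 bits) = 1110. This is the CRC / FCS.

1110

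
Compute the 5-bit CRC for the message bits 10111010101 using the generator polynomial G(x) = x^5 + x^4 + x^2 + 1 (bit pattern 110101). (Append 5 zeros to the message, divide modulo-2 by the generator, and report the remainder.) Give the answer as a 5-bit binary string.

11001

Append 5 zeros: 1011101010100000. Divide by 110101 (XOR where the leading bit is 1):
  pos 0: 101110 XOR 110101 = 011011
  pos 1: 110111 XOR 110101 = 000010
  pos 5: 100101 XOR 110101 = 010000
  pos 6: 100000 XOR 110101 = 010101
  pos 7: 101010 XOR 110101 = 011111
  pos 8: 111110 XOR 110101 = 001011
  pos 10: 101100 XOR 110101 = 011001
Remainder (last 5 bits) = 11001. This is the CRC / FCS.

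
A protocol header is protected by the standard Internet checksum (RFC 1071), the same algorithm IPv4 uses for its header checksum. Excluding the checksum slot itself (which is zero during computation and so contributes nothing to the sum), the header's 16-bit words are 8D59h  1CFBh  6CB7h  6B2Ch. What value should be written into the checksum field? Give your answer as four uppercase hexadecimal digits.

7DC7

One's-complement addition (fold any carry out of bit 15 back into bit 0):
  0x8D59 + 0x1CFB = 0x0AA54
  0xAA54 + 0x6CB7 = 0x1170B → wrap carry → 0x170C
  0x170C + 0x6B2C = 0x08238
One's-complement sum = 0x8238.
Checksum = ~0x8238 & 0xFFFF = 0x7DC7.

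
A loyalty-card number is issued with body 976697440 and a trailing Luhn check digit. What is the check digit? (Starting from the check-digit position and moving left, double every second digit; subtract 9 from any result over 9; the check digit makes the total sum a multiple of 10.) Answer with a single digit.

7

Partial digits right→left: 0 4 4 7 9 6 6 7 9
Double every second digit counting from the check-digit position (so the 1st, 3rd, 5th, ... of the partial from the right).
  doubled (with −9 where >9): 0 8 9 3 9 → sum 29
  kept as-is: 4 7 6 7 → sum 24
Total = 29 + 24 = 53.
Check digit = (10 − (53 mod 10)) mod 10 = 7.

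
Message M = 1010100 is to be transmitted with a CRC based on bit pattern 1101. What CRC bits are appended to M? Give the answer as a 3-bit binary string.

Append 3 zeros: 1010100000. Divide by 1101 (XOR where the leading bit is 1):
  pos 0: 1010 XOR 1101 = 0111
  pos 1: 1111 XOR 1101 = 0010
  pos 3: 1000 XOR 1101 = 0101
  pos 4: 1010 XOR 1101 = 0111
  pos 5: 1110 XOR 1101 = 0011
Remainder (last 3 bits) = 110. This is the CRC / FCS.

110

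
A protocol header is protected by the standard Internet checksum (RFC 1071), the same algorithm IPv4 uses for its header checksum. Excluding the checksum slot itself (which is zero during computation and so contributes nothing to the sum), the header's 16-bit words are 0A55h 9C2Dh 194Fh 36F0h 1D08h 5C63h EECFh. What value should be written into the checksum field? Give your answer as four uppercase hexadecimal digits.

A102

One's-complement addition (fold any carry out of bit 15 back into bit 0):
  0x0A55 + 0x9C2D = 0x0A682
  0xA682 + 0x194F = 0x0BFD1
  0xBFD1 + 0x36F0 = 0x0F6C1
  0xF6C1 + 0x1D08 = 0x113C9 → wrap carry → 0x13CA
  0x13CA + 0x5C63 = 0x0702D
  0x702D + 0xEECF = 0x15EFC → wrap carry → 0x5EFD
One's-complement sum = 0x5EFD.
Checksum = ~0x5EFD & 0xFFFF = 0xA102.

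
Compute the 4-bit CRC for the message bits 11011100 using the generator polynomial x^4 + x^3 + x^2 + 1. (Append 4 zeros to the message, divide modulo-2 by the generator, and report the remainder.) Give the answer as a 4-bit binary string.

Append 4 zeros: 110111000000. Divide by 11101 (XOR where the leading bit is 1):
  pos 0: 11011 XOR 11101 = 00110
  pos 2: 11010 XOR 11101 = 00111
  pos 4: 11100 XOR 11101 = 00001
Remainder (last 4 bits) = 1000. This is the CRC / FCS.

1000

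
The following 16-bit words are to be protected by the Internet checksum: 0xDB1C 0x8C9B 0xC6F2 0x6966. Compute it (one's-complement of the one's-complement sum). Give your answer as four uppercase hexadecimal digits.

67EE

One's-complement addition (fold any carry out of bit 15 back into bit 0):
  0xDB1C + 0x8C9B = 0x167B7 → wrap carry → 0x67B8
  0x67B8 + 0xC6F2 = 0x12EAA → wrap carry → 0x2EAB
  0x2EAB + 0x6966 = 0x09811
One's-complement sum = 0x9811.
Checksum = ~0x9811 & 0xFFFF = 0x67EE.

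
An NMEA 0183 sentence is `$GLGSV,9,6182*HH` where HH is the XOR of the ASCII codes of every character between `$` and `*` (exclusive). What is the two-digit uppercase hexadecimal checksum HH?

7D

XOR the ASCII codes of the payload characters:
  'G' = 0x47 → acc = 0x47
  'L' = 0x4C → acc = 0x0B
  'G' = 0x47 → acc = 0x4C
  'S' = 0x53 → acc = 0x1F
  'V' = 0x56 → acc = 0x49
  ',' = 0x2C → acc = 0x65
  '9' = 0x39 → acc = 0x5C
  ',' = 0x2C → acc = 0x70
  '6' = 0x36 → acc = 0x46
  '1' = 0x31 → acc = 0x77
  '8' = 0x38 → acc = 0x4F
  '2' = 0x32 → acc = 0x7D
Checksum = 0x7D.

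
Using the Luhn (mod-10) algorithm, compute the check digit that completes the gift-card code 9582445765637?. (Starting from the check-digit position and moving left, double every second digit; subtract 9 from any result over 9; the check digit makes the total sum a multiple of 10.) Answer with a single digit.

Partial digits right→left: 7 3 6 5 6 7 5 4 4 2 8 5 9
Double every second digit counting from the check-digit position (so the 1st, 3rd, 5th, ... of the partial from the right).
  doubled (with −9 where >9): 5 3 3 1 8 7 9 → sum 36
  kept as-is: 3 5 7 4 2 5 → sum 26
Total = 36 + 26 = 62.
Check digit = (10 − (62 mod 10)) mod 10 = 8.

8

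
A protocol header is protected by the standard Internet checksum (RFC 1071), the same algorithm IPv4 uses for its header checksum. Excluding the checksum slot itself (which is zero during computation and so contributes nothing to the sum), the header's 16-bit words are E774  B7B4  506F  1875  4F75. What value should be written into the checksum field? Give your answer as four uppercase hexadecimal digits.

One's-complement addition (fold any carry out of bit 15 back into bit 0):
  0xE774 + 0xB7B4 = 0x19F28 → wrap carry → 0x9F29
  0x9F29 + 0x506F = 0x0EF98
  0xEF98 + 0x1875 = 0x1080D → wrap carry → 0x080E
  0x080E + 0x4F75 = 0x05783
One's-complement sum = 0x5783.
Checksum = ~0x5783 & 0xFFFF = 0xA87C.

A87C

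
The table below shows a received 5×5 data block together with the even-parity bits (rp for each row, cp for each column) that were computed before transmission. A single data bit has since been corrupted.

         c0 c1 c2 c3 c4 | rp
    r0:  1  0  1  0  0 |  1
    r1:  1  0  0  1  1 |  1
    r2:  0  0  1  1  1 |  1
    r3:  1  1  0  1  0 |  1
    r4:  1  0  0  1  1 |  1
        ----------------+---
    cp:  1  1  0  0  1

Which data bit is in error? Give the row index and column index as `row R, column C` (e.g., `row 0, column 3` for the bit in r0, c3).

Recompute each row's even parity and compare to rp:
  r0: data parity 0, sent rp 1 → mismatch
  r1: data parity 1, sent rp 1 → ok
  r2: data parity 1, sent rp 1 → ok
  r3: data parity 1, sent rp 1 → ok
  r4: data parity 1, sent rp 1 → ok
Recompute each column's even parity and compare to cp:
  c0: data parity 0, sent cp 1 → mismatch
  c1: data parity 1, sent cp 1 → ok
  c2: data parity 0, sent cp 0 → ok
  c3: data parity 0, sent cp 0 → ok
  c4: data parity 1, sent cp 1 → ok
Exactly one row (r0) and one column (c0) fail → the flipped bit is at their intersection.

row 0, column 0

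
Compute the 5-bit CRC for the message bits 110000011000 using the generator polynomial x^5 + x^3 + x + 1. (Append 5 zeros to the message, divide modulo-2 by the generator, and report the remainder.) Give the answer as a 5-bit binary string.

Append 5 zeros: 11000001100000000. Divide by 101011 (XOR where the leading bit is 1):
  pos 0: 110000 XOR 101011 = 011011
  pos 1: 110110 XOR 101011 = 011101
  pos 2: 111011 XOR 101011 = 010000
  pos 3: 100001 XOR 101011 = 001010
  pos 5: 101000 XOR 101011 = 000011
  pos 9: 110000 XOR 101011 = 011011
  pos 10: 110110 XOR 101011 = 011101
  pos 11: 111010 XOR 101011 = 010001
Remainder (last 5 bits) = 10001. This is the CRC / FCS.

10001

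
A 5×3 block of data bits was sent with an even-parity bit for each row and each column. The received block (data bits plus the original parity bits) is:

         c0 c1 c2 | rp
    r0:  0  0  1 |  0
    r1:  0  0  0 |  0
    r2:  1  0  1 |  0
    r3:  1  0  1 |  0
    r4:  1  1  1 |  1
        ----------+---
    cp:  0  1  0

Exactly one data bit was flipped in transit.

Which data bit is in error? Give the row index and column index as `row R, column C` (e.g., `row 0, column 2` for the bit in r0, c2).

Recompute each row's even parity and compare to rp:
  r0: data parity 1, sent rp 0 → mismatch
  r1: data parity 0, sent rp 0 → ok
  r2: data parity 0, sent rp 0 → ok
  r3: data parity 0, sent rp 0 → ok
  r4: data parity 1, sent rp 1 → ok
Recompute each column's even parity and compare to cp:
  c0: data parity 1, sent cp 0 → mismatch
  c1: data parity 1, sent cp 1 → ok
  c2: data parity 0, sent cp 0 → ok
Exactly one row (r0) and one column (c0) fail → the flipped bit is at their intersection.

row 0, column 0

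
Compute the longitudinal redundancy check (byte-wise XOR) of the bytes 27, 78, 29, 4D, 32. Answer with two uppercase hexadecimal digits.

09

XOR the bytes together:
  start with 0x27
  0x27 ⊕ 0x78 = 0x5F
  0x5F ⊕ 0x29 = 0x76
  0x76 ⊕ 0x4D = 0x3B
  0x3B ⊕ 0x32 = 0x09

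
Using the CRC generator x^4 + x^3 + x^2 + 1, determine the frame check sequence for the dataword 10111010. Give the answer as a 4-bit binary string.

1101

Append 4 zeros: 101110100000. Divide by 11101 (XOR where the leading bit is 1):
  pos 0: 10111 XOR 11101 = 01010
  pos 1: 10100 XOR 11101 = 01001
  pos 2: 10011 XOR 11101 = 01110
  pos 3: 11100 XOR 11101 = 00001
  pos 7: 10000 XOR 11101 = 01101
Remainder (last 4 bits) = 1101. This is the CRC / FCS.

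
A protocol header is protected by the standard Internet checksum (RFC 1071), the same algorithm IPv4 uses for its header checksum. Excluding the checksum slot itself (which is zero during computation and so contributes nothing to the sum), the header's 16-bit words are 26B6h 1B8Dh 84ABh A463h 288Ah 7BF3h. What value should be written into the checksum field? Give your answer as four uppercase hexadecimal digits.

F02F

One's-complement addition (fold any carry out of bit 15 back into bit 0):
  0x26B6 + 0x1B8D = 0x04243
  0x4243 + 0x84AB = 0x0C6EE
  0xC6EE + 0xA463 = 0x16B51 → wrap carry → 0x6B52
  0x6B52 + 0x288A = 0x093DC
  0x93DC + 0x7BF3 = 0x10FCF → wrap carry → 0x0FD0
One's-complement sum = 0x0FD0.
Checksum = ~0x0FD0 & 0xFFFF = 0xF02F.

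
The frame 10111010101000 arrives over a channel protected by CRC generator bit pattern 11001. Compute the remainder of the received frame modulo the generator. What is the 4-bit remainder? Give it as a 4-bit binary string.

0000

Modulo-2 division of 10111010101000 by 11001:
  pos 0: 10111 XOR 11001 = 01110
  pos 1: 11100 XOR 11001 = 00101
  pos 3: 10110 XOR 11001 = 01111
  pos 4: 11111 XOR 11001 = 00110
  pos 6: 11001 XOR 11001 = 00000
Remainder = 0000 (zero — the frame passes the CRC check).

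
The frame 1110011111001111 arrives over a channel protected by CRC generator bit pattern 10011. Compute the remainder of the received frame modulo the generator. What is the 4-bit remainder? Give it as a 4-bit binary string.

0101

Modulo-2 division of 1110011111001111 by 10011:
  pos 0: 11100 XOR 10011 = 01111
  pos 1: 11111 XOR 10011 = 01100
  pos 2: 11001 XOR 10011 = 01010
  pos 3: 10101 XOR 10011 = 00110
  pos 5: 11011 XOR 10011 = 01000
  pos 6: 10000 XOR 10011 = 00011
  pos 9: 11011 XOR 10011 = 01000
  pos 10: 10001 XOR 10011 = 00010
Remainder = 0101 (nonzero — an error is detected).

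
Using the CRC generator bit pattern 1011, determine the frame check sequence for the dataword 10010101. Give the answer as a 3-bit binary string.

110

Append 3 zeros: 10010101000. Divide by 1011 (XOR where the leading bit is 1):
  pos 0: 1001 XOR 1011 = 0010
  pos 2: 1001 XOR 1011 = 0010
  pos 4: 1001 XOR 1011 = 0010
  pos 6: 1000 XOR 1011 = 0011
Remainder (last 3 bits) = 110. This is the CRC / FCS.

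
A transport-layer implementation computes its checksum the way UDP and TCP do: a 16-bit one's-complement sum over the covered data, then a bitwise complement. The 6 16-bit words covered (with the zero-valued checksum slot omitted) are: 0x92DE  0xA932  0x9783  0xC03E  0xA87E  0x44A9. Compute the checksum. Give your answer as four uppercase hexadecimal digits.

7F04

One's-complement addition (fold any carry out of bit 15 back into bit 0):
  0x92DE + 0xA932 = 0x13C10 → wrap carry → 0x3C11
  0x3C11 + 0x9783 = 0x0D394
  0xD394 + 0xC03E = 0x193D2 → wrap carry → 0x93D3
  0x93D3 + 0xA87E = 0x13C51 → wrap carry → 0x3C52
  0x3C52 + 0x44A9 = 0x080FB
One's-complement sum = 0x80FB.
Checksum = ~0x80FB & 0xFFFF = 0x7F04.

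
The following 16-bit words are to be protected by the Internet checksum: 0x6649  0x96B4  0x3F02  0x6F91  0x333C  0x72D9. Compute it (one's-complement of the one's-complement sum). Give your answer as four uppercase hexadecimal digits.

AE58

One's-complement addition (fold any carry out of bit 15 back into bit 0):
  0x6649 + 0x96B4 = 0x0FCFD
  0xFCFD + 0x3F02 = 0x13BFF → wrap carry → 0x3C00
  0x3C00 + 0x6F91 = 0x0AB91
  0xAB91 + 0x333C = 0x0DECD
  0xDECD + 0x72D9 = 0x151A6 → wrap carry → 0x51A7
One's-complement sum = 0x51A7.
Checksum = ~0x51A7 & 0xFFFF = 0xAE58.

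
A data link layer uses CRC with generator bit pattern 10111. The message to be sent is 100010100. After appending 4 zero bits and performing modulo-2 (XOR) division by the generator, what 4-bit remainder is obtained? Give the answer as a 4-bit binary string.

Append 4 zeros: 1000101000000. Divide by 10111 (XOR where the leading bit is 1):
  pos 0: 10001 XOR 10111 = 00110
  pos 2: 11001 XOR 10111 = 01110
  pos 3: 11100 XOR 10111 = 01011
  pos 4: 10110 XOR 10111 = 00001
  pos 8: 10000 XOR 10111 = 00111
Remainder (last 4 bits) = 0111. This is the CRC / FCS.

0111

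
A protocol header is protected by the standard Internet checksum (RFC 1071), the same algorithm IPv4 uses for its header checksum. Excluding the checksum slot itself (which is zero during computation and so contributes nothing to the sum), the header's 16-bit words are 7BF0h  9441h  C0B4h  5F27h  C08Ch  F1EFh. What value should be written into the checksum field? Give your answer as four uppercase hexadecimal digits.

One's-complement addition (fold any carry out of bit 15 back into bit 0):
  0x7BF0 + 0x9441 = 0x11031 → wrap carry → 0x1032
  0x1032 + 0xC0B4 = 0x0D0E6
  0xD0E6 + 0x5F27 = 0x1300D → wrap carry → 0x300E
  0x300E + 0xC08C = 0x0F09A
  0xF09A + 0xF1EF = 0x1E289 → wrap carry → 0xE28A
One's-complement sum = 0xE28A.
Checksum = ~0xE28A & 0xFFFF = 0x1D75.

1D75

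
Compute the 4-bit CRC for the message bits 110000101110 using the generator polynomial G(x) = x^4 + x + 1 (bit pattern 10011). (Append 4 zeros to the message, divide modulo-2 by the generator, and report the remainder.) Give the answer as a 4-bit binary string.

0011

Append 4 zeros: 1100001011100000. Divide by 10011 (XOR where the leading bit is 1):
  pos 0: 11000 XOR 10011 = 01011
  pos 1: 10110 XOR 10011 = 00101
  pos 3: 10110 XOR 10011 = 00101
  pos 5: 10111 XOR 10011 = 00100
  pos 7: 10010 XOR 10011 = 00001
  pos 11: 10000 XOR 10011 = 00011
Remainder (last 4 bits) = 0011. This is the CRC / FCS.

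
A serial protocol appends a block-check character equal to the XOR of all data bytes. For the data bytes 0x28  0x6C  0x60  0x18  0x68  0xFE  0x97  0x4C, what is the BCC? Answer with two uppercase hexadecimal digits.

71

XOR the bytes together:
  start with 0x28
  0x28 ⊕ 0x6C = 0x44
  0x44 ⊕ 0x60 = 0x24
  0x24 ⊕ 0x18 = 0x3C
  0x3C ⊕ 0x68 = 0x54
  0x54 ⊕ 0xFE = 0xAA
  0xAA ⊕ 0x97 = 0x3D
  0x3D ⊕ 0x4C = 0x71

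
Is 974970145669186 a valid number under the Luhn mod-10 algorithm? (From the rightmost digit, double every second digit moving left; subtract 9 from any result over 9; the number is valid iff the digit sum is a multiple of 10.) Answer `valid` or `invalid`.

valid

From the right, keep odd positions and double even positions (subtract 9 from any doubled value over 9):
  doubled (positions 2,4,...): 7 9 3 8 0 9 5 → sum 41
  kept (positions 1,3,...): 6 1 6 5 1 7 4 9 → sum 39
Total = 80.
80 mod 10 = 0, so the number is valid.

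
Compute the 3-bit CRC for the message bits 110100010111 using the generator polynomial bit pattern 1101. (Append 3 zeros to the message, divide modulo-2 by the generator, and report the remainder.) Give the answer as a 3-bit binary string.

000

Append 3 zeros: 110100010111000. Divide by 1101 (XOR where the leading bit is 1):
  pos 0: 1101 XOR 1101 = 0000
  pos 7: 1011 XOR 1101 = 0110
  pos 8: 1101 XOR 1101 = 0000
Remainder (last 3 bits) = 000. This is the CRC / FCS.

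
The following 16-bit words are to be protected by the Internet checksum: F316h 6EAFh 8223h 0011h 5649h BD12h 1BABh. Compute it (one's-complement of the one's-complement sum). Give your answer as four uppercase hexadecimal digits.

ECFD

One's-complement addition (fold any carry out of bit 15 back into bit 0):
  0xF316 + 0x6EAF = 0x161C5 → wrap carry → 0x61C6
  0x61C6 + 0x8223 = 0x0E3E9
  0xE3E9 + 0x0011 = 0x0E3FA
  0xE3FA + 0x5649 = 0x13A43 → wrap carry → 0x3A44
  0x3A44 + 0xBD12 = 0x0F756
  0xF756 + 0x1BAB = 0x11301 → wrap carry → 0x1302
One's-complement sum = 0x1302.
Checksum = ~0x1302 & 0xFFFF = 0xECFD.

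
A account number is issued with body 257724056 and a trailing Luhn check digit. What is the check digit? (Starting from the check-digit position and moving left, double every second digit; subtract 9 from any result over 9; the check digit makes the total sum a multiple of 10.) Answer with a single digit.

Partial digits right→left: 6 5 0 4 2 7 7 5 2
Double every second digit counting from the check-digit position (so the 1st, 3rd, 5th, ... of the partial from the right).
  doubled (with −9 where >9): 3 0 4 5 4 → sum 16
  kept as-is: 5 4 7 5 → sum 21
Total = 16 + 21 = 37.
Check digit = (10 − (37 mod 10)) mod 10 = 3.

3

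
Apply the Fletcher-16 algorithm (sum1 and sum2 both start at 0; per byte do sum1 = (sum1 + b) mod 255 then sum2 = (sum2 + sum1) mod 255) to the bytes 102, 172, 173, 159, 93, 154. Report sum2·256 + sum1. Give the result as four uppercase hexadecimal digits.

Running sums (mod 255):
  after byte 0 (102): sum1=102, sum2=102
  after byte 1 (172): sum1=19, sum2=121
  after byte 2 (173): sum1=192, sum2=58
  after byte 3 (159): sum1=96, sum2=154
  after byte 4 (93): sum1=189, sum2=88
  after byte 5 (154): sum1=88, sum2=176
Checksum = sum2·256 + sum1 = 176·256 + 88 = 45144 = 0xB058.

B058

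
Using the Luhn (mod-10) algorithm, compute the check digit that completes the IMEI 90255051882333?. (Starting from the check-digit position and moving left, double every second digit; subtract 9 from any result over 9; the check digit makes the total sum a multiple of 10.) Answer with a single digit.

4

Partial digits right→left: 3 3 3 2 8 8 1 5 0 5 5 2 0 9
Double every second digit counting from the check-digit position (so the 1st, 3rd, 5th, ... of the partial from the right).
  doubled (with −9 where >9): 6 6 7 2 0 1 0 → sum 22
  kept as-is: 3 2 8 5 5 2 9 → sum 34
Total = 22 + 34 = 56.
Check digit = (10 − (56 mod 10)) mod 10 = 4.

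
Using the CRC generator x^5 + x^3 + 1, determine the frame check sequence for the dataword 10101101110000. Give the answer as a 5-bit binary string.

00010

Append 5 zeros: 1010110111000000000. Divide by 101001 (XOR where the leading bit is 1):
  pos 0: 101011 XOR 101001 = 000010
  pos 4: 100111 XOR 101001 = 001110
  pos 6: 111000 XOR 101001 = 010001
  pos 7: 100010 XOR 101001 = 001011
  pos 9: 101100 XOR 101001 = 000101
  pos 12: 101000 XOR 101001 = 000001
Remainder (last 5 bits) = 00010. This is the CRC / FCS.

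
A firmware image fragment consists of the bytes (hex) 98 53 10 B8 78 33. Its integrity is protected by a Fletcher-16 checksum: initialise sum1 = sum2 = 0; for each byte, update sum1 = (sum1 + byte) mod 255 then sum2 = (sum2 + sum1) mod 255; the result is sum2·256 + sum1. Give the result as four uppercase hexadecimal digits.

Running sums (mod 255):
  after byte 0 (98): sum1=152, sum2=152
  after byte 1 (53): sum1=235, sum2=132
  after byte 2 (10): sum1=251, sum2=128
  after byte 3 (B8): sum1=180, sum2=53
  after byte 4 (78): sum1=45, sum2=98
  after byte 5 (33): sum1=96, sum2=194
Checksum = sum2·256 + sum1 = 194·256 + 96 = 49760 = 0xC260.

C260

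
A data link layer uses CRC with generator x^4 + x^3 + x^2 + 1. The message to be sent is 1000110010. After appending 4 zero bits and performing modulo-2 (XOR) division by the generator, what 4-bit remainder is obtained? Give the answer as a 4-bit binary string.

Append 4 zeros: 10001100100000. Divide by 11101 (XOR where the leading bit is 1):
  pos 0: 10001 XOR 11101 = 01100
  pos 1: 11001 XOR 11101 = 00100
  pos 3: 10000 XOR 11101 = 01101
  pos 4: 11011 XOR 11101 = 00110
  pos 6: 11000 XOR 11101 = 00101
  pos 8: 10100 XOR 11101 = 01001
  pos 9: 10010 XOR 11101 = 01111
Remainder (last 4 bits) = 1111. This is the CRC / FCS.

1111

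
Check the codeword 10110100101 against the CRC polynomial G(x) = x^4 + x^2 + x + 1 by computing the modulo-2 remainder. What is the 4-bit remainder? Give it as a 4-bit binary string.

0000

Modulo-2 division of 10110100101 by 10111:
  pos 0: 10110 XOR 10111 = 00001
  pos 4: 11001 XOR 10111 = 01110
  pos 5: 11100 XOR 10111 = 01011
  pos 6: 10111 XOR 10111 = 00000
Remainder = 0000 (zero — the frame passes the CRC check).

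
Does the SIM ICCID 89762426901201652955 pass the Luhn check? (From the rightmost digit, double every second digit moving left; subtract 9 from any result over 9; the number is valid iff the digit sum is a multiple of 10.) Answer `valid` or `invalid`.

invalid

From the right, keep odd positions and double even positions (subtract 9 from any doubled value over 9):
  doubled (positions 2,4,...): 1 4 3 0 2 9 4 4 5 7 → sum 39
  kept (positions 1,3,...): 5 9 5 1 2 0 6 4 6 9 → sum 47
Total = 86.
86 mod 10 = 6, so the number is invalid.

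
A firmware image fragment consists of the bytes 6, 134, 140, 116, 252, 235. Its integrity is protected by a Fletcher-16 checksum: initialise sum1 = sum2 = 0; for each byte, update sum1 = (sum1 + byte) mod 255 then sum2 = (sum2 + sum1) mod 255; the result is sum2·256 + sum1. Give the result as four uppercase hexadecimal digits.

3A76

Running sums (mod 255):
  after byte 0 (6): sum1=6, sum2=6
  after byte 1 (134): sum1=140, sum2=146
  after byte 2 (140): sum1=25, sum2=171
  after byte 3 (116): sum1=141, sum2=57
  after byte 4 (252): sum1=138, sum2=195
  after byte 5 (235): sum1=118, sum2=58
Checksum = sum2·256 + sum1 = 58·256 + 118 = 14966 = 0x3A76.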